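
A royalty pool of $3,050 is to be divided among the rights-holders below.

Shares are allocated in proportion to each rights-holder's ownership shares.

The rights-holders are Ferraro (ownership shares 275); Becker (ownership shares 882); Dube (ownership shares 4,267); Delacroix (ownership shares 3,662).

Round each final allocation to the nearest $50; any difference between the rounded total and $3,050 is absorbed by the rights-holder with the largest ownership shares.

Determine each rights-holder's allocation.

Sum of ownership shares: 9,086.
Pro-rata amounts: Ferraro 275/9,086 × $3,050 = 92.31; Becker 882/9,086 × $3,050 = 296.07; Dube 4,267/9,086 × $3,050 = 1,432.35; Delacroix 3,662/9,086 × $3,050 = 1,229.26.
Rounded to nearest $50: Ferraro $100; Becker $300; Dube $1,450; Delacroix $1,250. Sum = $3,100.
Difference $3,050 − $3,100 = −$50 applied to largest ownership shares (Dube): Dube becomes $1,400.

Ferraro: $100 | Becker: $300 | Dube: $1,400 | Delacroix: $1,250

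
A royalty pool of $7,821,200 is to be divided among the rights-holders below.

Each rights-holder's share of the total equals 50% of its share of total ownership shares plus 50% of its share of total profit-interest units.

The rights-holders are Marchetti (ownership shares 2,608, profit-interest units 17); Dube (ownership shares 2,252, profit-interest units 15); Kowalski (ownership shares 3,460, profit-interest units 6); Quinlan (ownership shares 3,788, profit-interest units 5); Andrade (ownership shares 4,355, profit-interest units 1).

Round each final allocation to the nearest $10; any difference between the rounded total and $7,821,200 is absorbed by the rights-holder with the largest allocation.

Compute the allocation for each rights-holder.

Marchetti: $2,130,410; Dube: $1,868,100; Kowalski: $1,355,150; Quinlan: $1,344,180; Andrade: $1,123,360

Totals — ownership shares 16,463, profit-interest units 44.
Combined weights (50% ownership shares + 50% profit-interest units): Marchetti 0.2724; Dube 0.2389; Kowalski 0.1733; Quinlan 0.1719; Andrade 0.1436.
Raw shares: Marchetti 2,130,414.63; Dube 1,868,096.30; Kowalski 1,355,147.62; Quinlan 1,344,183.05; Andrade 1,123,358.41.
At nearest $10: Marchetti $2,130,410; Dube $1,868,100; Kowalski $1,355,150; Quinlan $1,344,180; Andrade $1,123,360. Sum = $7,821,200.
No rounding difference to absorb.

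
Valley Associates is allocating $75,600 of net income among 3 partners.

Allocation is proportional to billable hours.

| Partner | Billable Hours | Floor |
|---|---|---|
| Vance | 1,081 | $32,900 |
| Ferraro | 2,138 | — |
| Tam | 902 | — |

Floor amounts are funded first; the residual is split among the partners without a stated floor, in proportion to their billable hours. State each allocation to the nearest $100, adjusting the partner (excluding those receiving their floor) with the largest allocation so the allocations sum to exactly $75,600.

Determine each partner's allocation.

Guaranteed amounts: Vance $32,900. Remaining pool $42,700.
Remaining pool split over remaining billable hours 3,040: Ferraro 30,030.46 → $30,000; Tam 12,669.54 → $12,700.

Vance: $32,900 · Ferraro: $30,000 · Tam: $12,700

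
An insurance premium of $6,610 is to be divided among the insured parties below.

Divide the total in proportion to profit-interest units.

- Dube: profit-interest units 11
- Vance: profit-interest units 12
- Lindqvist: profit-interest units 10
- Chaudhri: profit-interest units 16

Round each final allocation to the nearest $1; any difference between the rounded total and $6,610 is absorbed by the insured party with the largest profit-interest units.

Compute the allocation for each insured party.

Dube: $1,484 · Vance: $1,619 · Lindqvist: $1,349 · Chaudhri: $2,158

Sum of profit-interest units: 11 + 12 + 10 + 16 = 49.
Proportional shares: Dube 1,483.88; Vance 1,618.78; Lindqvist 1,348.98; Chaudhri 2,158.37.
At nearest $1: Dube $1,484; Vance $1,619; Lindqvist $1,349; Chaudhri $2,158. Sum = $6,610.
Rounded total matches; no reconciliation needed.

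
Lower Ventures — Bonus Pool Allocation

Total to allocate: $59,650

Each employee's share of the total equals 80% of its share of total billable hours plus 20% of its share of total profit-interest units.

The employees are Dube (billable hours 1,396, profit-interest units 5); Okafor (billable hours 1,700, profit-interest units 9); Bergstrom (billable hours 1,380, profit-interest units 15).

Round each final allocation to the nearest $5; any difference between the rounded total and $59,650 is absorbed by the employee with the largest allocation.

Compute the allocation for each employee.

Dube: $16,940; Okafor: $21,825; Bergstrom: $20,885

Totals — billable hours 4,476, profit-interest units 29.
Combined weights (80% billable hours + 20% profit-interest units): Dube 0.2840; Okafor 0.3659; Bergstrom 0.3501.
Unrounded shares: Dube 16,940.08; Okafor 21,826.63; Bergstrom 20,883.29.
After rounding ($5): Dube $16,940; Okafor $21,825; Bergstrom $20,885. Sum = $59,650.
Rounded total matches; no reconciliation needed.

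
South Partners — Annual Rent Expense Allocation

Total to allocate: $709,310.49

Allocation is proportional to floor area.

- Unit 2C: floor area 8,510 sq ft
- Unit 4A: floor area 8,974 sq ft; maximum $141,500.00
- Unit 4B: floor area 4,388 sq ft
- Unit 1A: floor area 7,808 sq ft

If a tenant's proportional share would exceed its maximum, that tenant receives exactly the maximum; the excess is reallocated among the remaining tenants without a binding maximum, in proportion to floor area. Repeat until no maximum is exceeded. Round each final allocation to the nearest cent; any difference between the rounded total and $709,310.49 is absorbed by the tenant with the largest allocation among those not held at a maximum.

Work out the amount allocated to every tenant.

Unit 2C: $233,365.56 | Unit 4A: $141,500.00 | Unit 4B: $120,329.97 | Unit 1A: $214,114.96

Floor area total: 29,680.
Proportional shares (ignoring caps): Unit 2C 203,377.0980; Unit 4A 214,466.0491; Unit 4B 104,867.0630; Unit 1A 186,600.2798.
Cap binds for Unit 4A ($141,500.00); balance $567,810.49 reallocated over remaining floor area 20,706.
Remaining shares: Unit 2C 233,365.5593 → $233,365.56; Unit 4B 120,329.9734 → $120,329.97; Unit 1A 214,114.9573 → $214,114.96.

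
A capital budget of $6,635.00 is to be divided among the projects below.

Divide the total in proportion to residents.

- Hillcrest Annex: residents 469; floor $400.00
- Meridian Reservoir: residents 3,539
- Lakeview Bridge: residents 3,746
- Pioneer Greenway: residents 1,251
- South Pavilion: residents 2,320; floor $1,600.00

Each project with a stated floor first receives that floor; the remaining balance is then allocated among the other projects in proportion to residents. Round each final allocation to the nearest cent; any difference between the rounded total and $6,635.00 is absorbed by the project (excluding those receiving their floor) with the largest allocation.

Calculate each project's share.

Guaranteed amounts: Hillcrest Annex $400.00; South Pavilion $1,600.00. Remaining pool $4,635.00.
Remaining pool split over remaining residents 8,536: Meridian Reservoir 1,921.6571 → $1,921.66; Lakeview Bridge 2,034.0569 → $2,034.06; Pioneer Greenway 679.2860 → $679.29.
Rounding difference −$0.01 applied to Lakeview Bridge → $2,034.05.

Hillcrest Annex: $400.00 | Meridian Reservoir: $1,921.66 | Lakeview Bridge: $2,034.05 | Pioneer Greenway: $679.29 | South Pavilion: $1,600.00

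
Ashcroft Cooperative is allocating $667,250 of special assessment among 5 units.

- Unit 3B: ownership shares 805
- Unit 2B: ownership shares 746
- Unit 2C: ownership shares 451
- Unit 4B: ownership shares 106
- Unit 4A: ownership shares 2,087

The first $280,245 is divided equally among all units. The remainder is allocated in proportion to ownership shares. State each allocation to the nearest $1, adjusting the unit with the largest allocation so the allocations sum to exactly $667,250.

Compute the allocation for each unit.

$280,245 shared equally gives $56,049 per unit.
Remainder $387,005 by ownership shares (total 4,195): Unit 3B 74,264.37 → $74,264; Unit 2B 68,821.39 → $68,821; Unit 2C 41,606.497 → $41,606; Unit 4B 9,778.91 → $9,779; Unit 4A 192,533.83 → $192,534.
Rounding difference +$1 on remainder applied to Unit 4A.
Totals: Unit 3B $56,049 + $74,264 = $130,313; Unit 2B $56,049 + $68,821 = $124,870; Unit 2C $56,049 + $41,606 = $97,655; Unit 4B $56,049 + $9,779 = $65,828; Unit 4A $56,049 + $192,535 = $248,584.

Unit 3B: $130,313; Unit 2B: $124,870; Unit 2C: $97,655; Unit 4B: $65,828; Unit 4A: $248,584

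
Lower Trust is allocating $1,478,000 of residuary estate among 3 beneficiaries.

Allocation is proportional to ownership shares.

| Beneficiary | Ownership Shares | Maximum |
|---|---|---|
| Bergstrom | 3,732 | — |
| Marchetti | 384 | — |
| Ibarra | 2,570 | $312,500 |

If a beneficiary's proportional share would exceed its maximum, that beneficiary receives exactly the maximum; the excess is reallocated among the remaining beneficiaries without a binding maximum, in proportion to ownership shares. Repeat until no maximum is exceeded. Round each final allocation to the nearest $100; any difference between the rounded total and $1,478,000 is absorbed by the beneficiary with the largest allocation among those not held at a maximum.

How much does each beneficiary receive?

Bergstrom: $1,056,800; Marchetti: $108,700; Ibarra: $312,500

Total ownership shares = 6,686.
Pro-rata shares before constraints: Bergstrom 824,991.92; Marchetti 84,886.63; Ibarra 568,121.45.
Cap binds for Ibarra ($312,500); remaining pool $1,165,500 reallocated over remaining ownership shares 4,116.
Remaining shares: Bergstrom 1,056,765.31 → $1,056,800; Marchetti 108,734.69 → $108,700.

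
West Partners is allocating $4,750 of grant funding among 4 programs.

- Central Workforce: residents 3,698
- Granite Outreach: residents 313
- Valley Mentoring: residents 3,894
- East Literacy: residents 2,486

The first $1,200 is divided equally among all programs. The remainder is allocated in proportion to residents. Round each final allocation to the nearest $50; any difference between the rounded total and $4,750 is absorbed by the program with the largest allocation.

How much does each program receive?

Central Workforce: $1,550 · Granite Outreach: $400 · Valley Mentoring: $1,650 · East Literacy: $1,150

First tranche $1,200 split equally: $300 each.
Remainder $3,550 by residents (total 10,391): Central Workforce 1,263.39 → $1,250; Granite Outreach 106.93 → $100; Valley Mentoring 1,330.35 → $1,350; East Literacy 849.32 → $850.
Totals: Central Workforce $300 + $1,250 = $1,550; Granite Outreach $300 + $100 = $400; Valley Mentoring $300 + $1,350 = $1,650; East Literacy $300 + $850 = $1,150.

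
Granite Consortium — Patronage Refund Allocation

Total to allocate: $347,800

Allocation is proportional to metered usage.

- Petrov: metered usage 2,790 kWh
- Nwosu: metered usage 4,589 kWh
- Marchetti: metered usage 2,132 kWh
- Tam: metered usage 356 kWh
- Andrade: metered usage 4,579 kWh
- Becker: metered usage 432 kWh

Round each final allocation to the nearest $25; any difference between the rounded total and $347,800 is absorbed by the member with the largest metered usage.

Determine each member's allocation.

Petrov: $65,225; Nwosu: $107,250; Marchetti: $49,850; Tam: $8,325; Andrade: $107,050; Becker: $10,100

Total metered usage = 14,878.
Raw shares: Petrov 2,790/14,878 × $347,800 = 65,221.27; Nwosu 4,589/14,878 × $347,800 = 107,276.13; Marchetti 2,132/14,878 × $347,800 = 49,839.33; Tam 356/14,878 × $347,800 = 8,322.14; Andrade 4,579/14,878 × $347,800 = 107,042.36; Becker 432/14,878 × $347,800 = 10,098.78.
After rounding ($25): Petrov $65,225; Nwosu $107,275; Marchetti $49,850; Tam $8,325; Andrade $107,050; Becker $10,100. Sum = $347,825.
Difference $347,800 − $347,825 = −$25 applied to largest metered usage (Nwosu): Nwosu becomes $107,250.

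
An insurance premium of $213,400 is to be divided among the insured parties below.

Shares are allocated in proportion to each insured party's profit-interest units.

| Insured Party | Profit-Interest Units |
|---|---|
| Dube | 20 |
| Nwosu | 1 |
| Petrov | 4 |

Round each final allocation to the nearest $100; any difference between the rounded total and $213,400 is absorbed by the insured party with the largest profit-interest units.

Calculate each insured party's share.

Dube: $170,800 | Nwosu: $8,500 | Petrov: $34,100

Profit-interest units total: 25.
Raw shares: Dube 20/25 × $213,400 = 170,720.00; Nwosu 1/25 × $213,400 = 8,536.00; Petrov 4/25 × $213,400 = 34,144.00.
Rounded to nearest $100: Dube $170,700; Nwosu $8,500; Petrov $34,100. Sum = $213,300.
Difference $213,400 − $213,300 = +$100 applied to largest profit-interest units (Dube): Dube becomes $170,800.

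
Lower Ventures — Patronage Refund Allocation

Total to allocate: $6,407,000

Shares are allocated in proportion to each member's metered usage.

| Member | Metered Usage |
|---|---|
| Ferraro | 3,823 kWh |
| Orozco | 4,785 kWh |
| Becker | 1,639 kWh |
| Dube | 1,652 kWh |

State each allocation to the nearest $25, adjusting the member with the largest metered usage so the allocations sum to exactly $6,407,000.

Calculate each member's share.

Metered usage total: 11,899.
Raw shares: Ferraro 3,823/11,899 × $6,407,000 = 2,058,489.03; Orozco 4,785/11,899 × $6,407,000 = 2,576,476.59; Becker 1,639/11,899 × $6,407,000 = 882,517.27; Dube 1,652/11,899 × $6,407,000 = 889,517.10.
Rounded to nearest $25: Ferraro $2,058,500; Orozco $2,576,475; Becker $882,525; Dube $889,525. Sum = $6,407,025.
Difference $6,407,000 − $6,407,025 = −$25 applied to largest metered usage (Orozco): Orozco becomes $2,576,450.

Ferraro: $2,058,500; Orozco: $2,576,450; Becker: $882,525; Dube: $889,525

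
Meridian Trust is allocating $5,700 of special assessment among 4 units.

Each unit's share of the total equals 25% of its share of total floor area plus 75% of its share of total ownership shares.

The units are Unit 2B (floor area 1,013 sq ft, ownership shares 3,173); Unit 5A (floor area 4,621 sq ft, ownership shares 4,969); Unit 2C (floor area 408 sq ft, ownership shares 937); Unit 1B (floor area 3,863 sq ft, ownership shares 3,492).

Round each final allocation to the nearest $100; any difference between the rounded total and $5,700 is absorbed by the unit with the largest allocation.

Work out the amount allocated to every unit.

Totals — floor area 9,905, ownership shares 12,571.
Blended shares (25% floor area + 75% ownership shares): Unit 2B 0.2149; Unit 5A 0.4131; Unit 2C 0.0662; Unit 1B 0.3058.
Raw shares: Unit 2B 1,224.77; Unit 5A 2,354.61; Unit 2C 377.34; Unit 1B 1,743.28.
After rounding ($100): Unit 2B $1,200; Unit 5A $2,400; Unit 2C $400; Unit 1B $1,700. Sum = $5,700.
Sum already equals the total — no adjustment.

Unit 2B: $1,200 | Unit 5A: $2,400 | Unit 2C: $400 | Unit 1B: $1,700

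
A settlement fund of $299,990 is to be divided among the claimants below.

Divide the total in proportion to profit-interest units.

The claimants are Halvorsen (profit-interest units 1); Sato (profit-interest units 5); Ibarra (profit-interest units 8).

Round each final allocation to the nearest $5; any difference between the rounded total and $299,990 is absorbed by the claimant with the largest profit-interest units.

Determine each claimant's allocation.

Total profit-interest units = 1 + 5 + 8 = 14.
Unrounded shares: Halvorsen 21,427.86; Sato 107,139.29; Ibarra 171,422.86.
At nearest $5: Halvorsen $21,430; Sato $107,140; Ibarra $171,425. Sum = $299,995.
Difference $299,990 − $299,995 = −$5 applied to largest profit-interest units (Ibarra): Ibarra becomes $171,420.

Halvorsen: $21,430 · Sato: $107,140 · Ibarra: $171,420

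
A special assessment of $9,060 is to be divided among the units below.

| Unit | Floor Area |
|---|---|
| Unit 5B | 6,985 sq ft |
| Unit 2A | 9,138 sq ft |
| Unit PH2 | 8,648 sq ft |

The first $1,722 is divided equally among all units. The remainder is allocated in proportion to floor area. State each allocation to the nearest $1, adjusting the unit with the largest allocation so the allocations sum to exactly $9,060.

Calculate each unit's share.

Unit 5B: $2,643 | Unit 2A: $3,281 | Unit PH2: $3,136

First tranche $1,722 split equally: $574 each.
Remainder $7,338 by floor area (total 24,771): Unit 5B 2,069.19 → $2,069; Unit 2A 2,706.98 → $2,707; Unit PH2 2,561.83 → $2,562.
Totals: Unit 5B $574 + $2,069 = $2,643; Unit 2A $574 + $2,707 = $3,281; Unit PH2 $574 + $2,562 = $3,136.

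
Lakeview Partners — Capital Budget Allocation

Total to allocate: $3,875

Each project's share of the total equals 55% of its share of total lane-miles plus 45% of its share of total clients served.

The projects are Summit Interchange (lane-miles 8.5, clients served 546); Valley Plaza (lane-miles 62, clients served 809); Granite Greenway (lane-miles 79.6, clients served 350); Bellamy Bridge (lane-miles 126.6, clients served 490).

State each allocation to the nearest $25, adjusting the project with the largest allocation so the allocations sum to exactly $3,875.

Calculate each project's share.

Lane-miles total 276.7; clients served total 2,195.
Blended shares (55% lane-miles + 45% clients served): Summit Interchange 0.1288; Valley Plaza 0.2891; Granite Greenway 0.2300; Bellamy Bridge 0.3521.
Unrounded shares: Summit Interchange 499.22; Valley Plaza 1,120.23; Granite Greenway 891.16; Bellamy Bridge 1,364.39.
Rounded to nearest $25: Summit Interchange $500; Valley Plaza $1,125; Granite Greenway $900; Bellamy Bridge $1,375. Sum = $3,900.
Difference $3,875 − $3,900 = −$25 applied to largest allocation (Bellamy Bridge): Bellamy Bridge becomes $1,350.

Summit Interchange: $500; Valley Plaza: $1,125; Granite Greenway: $900; Bellamy Bridge: $1,350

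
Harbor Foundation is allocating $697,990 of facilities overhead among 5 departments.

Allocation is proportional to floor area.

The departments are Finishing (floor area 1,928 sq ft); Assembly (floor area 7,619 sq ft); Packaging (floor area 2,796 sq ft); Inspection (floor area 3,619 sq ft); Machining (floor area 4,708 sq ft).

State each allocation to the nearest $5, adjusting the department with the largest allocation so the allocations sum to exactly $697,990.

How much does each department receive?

Finishing: $65,105 · Assembly: $257,285 · Packaging: $94,415 · Inspection: $122,205 · Machining: $158,980

Total floor area = 20,670.
Proportional shares: Finishing 1,928/20,670 × $697,990 = 65,105.21; Assembly 7,619/20,670 × $697,990 = 257,280.40; Packaging 2,796/20,670 × $697,990 = 94,416.06; Inspection 3,619/20,670 × $697,990 = 122,207.34; Machining 4,708/20,670 × $697,990 = 158,980.98.
After rounding ($5): Finishing $65,105; Assembly $257,280; Packaging $94,415; Inspection $122,205; Machining $158,980. Sum = $697,985.
Difference $697,990 − $697,985 = +$5 applied to largest allocation (Assembly): Assembly becomes $257,285.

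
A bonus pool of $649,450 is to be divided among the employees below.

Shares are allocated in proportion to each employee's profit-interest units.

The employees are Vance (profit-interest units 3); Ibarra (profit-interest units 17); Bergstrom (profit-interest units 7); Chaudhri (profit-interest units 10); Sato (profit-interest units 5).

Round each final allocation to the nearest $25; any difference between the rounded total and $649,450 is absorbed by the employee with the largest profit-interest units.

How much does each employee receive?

Vance: $46,400 | Ibarra: $262,850 | Bergstrom: $108,250 | Chaudhri: $154,625 | Sato: $77,325

Sum of profit-interest units: 3 + 17 + 7 + 10 + 5 = 42.
Proportional shares: Vance 46,389.29; Ibarra 262,872.62; Bergstrom 108,241.67; Chaudhri 154,630.95; Sato 77,315.48.
At nearest $25: Vance $46,400; Ibarra $262,875; Bergstrom $108,250; Chaudhri $154,625; Sato $77,325. Sum = $649,475.
Difference $649,450 − $649,475 = −$25 applied to largest profit-interest units (Ibarra): Ibarra becomes $262,850.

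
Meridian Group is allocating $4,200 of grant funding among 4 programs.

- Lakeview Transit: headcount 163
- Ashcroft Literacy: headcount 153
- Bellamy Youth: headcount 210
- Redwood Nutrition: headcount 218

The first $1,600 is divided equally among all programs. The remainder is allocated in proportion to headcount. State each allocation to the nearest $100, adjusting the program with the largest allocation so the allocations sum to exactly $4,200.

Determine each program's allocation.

First tranche $1,600 split equally: $400 each.
Remainder $2,600 by headcount (total 744): Lakeview Transit 569.62 → $600; Ashcroft Literacy 534.68 → $500; Bellamy Youth 733.87 → $700; Redwood Nutrition 761.83 → $800.
Totals: Lakeview Transit $400 + $600 = $1,000; Ashcroft Literacy $400 + $500 = $900; Bellamy Youth $400 + $700 = $1,100; Redwood Nutrition $400 + $800 = $1,200.

Lakeview Transit: $1,000 · Ashcroft Literacy: $900 · Bellamy Youth: $1,100 · Redwood Nutrition: $1,200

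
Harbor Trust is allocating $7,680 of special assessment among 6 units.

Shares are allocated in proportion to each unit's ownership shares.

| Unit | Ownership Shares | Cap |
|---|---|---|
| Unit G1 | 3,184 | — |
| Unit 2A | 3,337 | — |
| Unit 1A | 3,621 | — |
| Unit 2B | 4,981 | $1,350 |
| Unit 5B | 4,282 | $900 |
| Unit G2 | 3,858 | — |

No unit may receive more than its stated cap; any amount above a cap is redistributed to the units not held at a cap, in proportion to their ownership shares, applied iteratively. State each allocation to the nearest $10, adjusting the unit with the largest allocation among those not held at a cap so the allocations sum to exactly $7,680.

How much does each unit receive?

Unit G1: $1,230 · Unit 2A: $1,290 · Unit 1A: $1,400 · Unit 2B: $1,350 · Unit 5B: $900 · Unit G2: $1,510

Combined ownership shares = 23,263.
Unconstrained shares: Unit G1 1,051.16; Unit 2A 1,101.67; Unit 1A 1,195.43; Unit 2B 1,644.42; Unit 5B 1,413.65; Unit G2 1,273.67.
Capped: Unit 2B ($1,350), Unit 5B ($900); residual $5,430 reallocated over remaining ownership shares 14,000.
Redistributed shares: Unit G1 1,234.94 → $1,230; Unit 2A 1,294.28 → $1,290; Unit 1A 1,404.43 → $1,400; Unit G2 1,496.35 → $1,500.
Rounding difference +$10 applied to Unit G2 → $1,510.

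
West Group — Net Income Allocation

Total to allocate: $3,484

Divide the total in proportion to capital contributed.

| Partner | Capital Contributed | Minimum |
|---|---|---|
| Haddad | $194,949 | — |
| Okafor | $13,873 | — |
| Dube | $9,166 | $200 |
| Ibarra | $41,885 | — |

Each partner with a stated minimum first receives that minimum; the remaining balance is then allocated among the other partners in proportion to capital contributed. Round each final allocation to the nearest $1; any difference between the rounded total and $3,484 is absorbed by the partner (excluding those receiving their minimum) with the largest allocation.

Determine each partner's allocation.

Fund the minimums — Dube $200. Balance $3,284.
Balance split over remaining capital contributed 250,707: Haddad 2,553.63 → $2,554; Okafor 181.72 → $182; Ibarra 548.65 → $549.
Rounding difference −$1 applied to Haddad → $2,553.

Haddad: $2,553 | Okafor: $182 | Dube: $200 | Ibarra: $549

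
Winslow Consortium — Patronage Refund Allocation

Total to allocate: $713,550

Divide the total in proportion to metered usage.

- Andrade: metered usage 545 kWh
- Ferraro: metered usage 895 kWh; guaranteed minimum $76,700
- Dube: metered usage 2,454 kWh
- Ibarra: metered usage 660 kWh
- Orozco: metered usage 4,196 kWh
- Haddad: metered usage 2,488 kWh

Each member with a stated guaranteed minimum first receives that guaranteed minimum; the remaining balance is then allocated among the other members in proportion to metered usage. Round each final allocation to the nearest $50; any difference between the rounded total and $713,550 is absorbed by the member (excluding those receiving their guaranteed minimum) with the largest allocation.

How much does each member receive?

Andrade: $33,550 | Ferraro: $76,700 | Dube: $151,100 | Ibarra: $40,650 | Orozco: $258,350 | Haddad: $153,200

Guaranteed amounts: Ferraro $76,700. Residual $636,850.
Residual split over remaining metered usage 10,343: Andrade 33,557.31 → $33,550; Dube 151,100.25 → $151,100; Ibarra 40,638.21 → $40,650; Orozco 258,360.50 → $258,350; Haddad 153,193.73 → $153,200.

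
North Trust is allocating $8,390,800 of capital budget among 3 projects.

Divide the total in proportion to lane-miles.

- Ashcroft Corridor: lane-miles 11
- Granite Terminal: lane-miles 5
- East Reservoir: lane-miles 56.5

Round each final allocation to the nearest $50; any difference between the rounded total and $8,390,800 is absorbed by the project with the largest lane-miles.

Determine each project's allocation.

Ashcroft Corridor: $1,273,100 · Granite Terminal: $578,700 · East Reservoir: $6,539,000

Sum of lane-miles: 72.5.
Proportional shares: Ashcroft Corridor 11/72.5 × $8,390,800 = 1,273,086.90; Granite Terminal 5/72.5 × $8,390,800 = 578,675.86; East Reservoir 56.5/72.5 × $8,390,800 = 6,539,037.24.
After rounding ($50): Ashcroft Corridor $1,273,100; Granite Terminal $578,700; East Reservoir $6,539,050. Sum = $8,390,850.
Difference $8,390,800 − $8,390,850 = −$50 applied to largest lane-miles (East Reservoir): East Reservoir becomes $6,539,000.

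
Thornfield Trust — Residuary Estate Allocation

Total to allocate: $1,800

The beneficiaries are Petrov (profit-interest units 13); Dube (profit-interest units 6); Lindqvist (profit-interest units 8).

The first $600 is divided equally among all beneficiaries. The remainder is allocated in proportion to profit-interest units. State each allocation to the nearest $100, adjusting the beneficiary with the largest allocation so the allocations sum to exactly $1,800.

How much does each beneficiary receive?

Petrov: $700 | Dube: $500 | Lindqvist: $600

Equal tier: $600 ÷ 3 = $200 apiece.
Remainder $1,200 by profit-interest units (total 27): Petrov 577.78 → $600; Dube 266.67 → $300; Lindqvist 355.56 → $400.
Rounding difference −$100 on remainder applied to Petrov.
Totals: Petrov $200 + $500 = $700; Dube $200 + $300 = $500; Lindqvist $200 + $400 = $600.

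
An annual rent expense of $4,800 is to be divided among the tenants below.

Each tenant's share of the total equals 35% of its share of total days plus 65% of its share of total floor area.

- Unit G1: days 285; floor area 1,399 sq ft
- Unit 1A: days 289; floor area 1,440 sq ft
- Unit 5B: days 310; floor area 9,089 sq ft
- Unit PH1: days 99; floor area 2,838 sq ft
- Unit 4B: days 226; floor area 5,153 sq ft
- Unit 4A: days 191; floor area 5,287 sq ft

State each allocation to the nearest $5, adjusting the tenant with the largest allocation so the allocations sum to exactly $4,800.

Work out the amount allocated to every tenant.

Unit G1: $515 | Unit 1A: $525 | Unit 5B: $1,495 | Unit PH1: $470 | Unit 4B: $910 | Unit 4A: $885

Days total 1,400; floor area total 25,206.
Composite weights (35% days + 65% floor area): Unit G1 0.1073; Unit 1A 0.1094; Unit 5B 0.3119; Unit PH1 0.0979; Unit 4B 0.1894; Unit 4A 0.1841.
Unrounded shares: Unit G1 515.17; Unit 1A 525.04; Unit 5B 1,497.04; Unit PH1 470.09; Unit 4B 909.04; Unit 4A 883.63.
Rounded to nearest $5: Unit G1 $515; Unit 1A $525; Unit 5B $1,495; Unit PH1 $470; Unit 4B $910; Unit 4A $885. Sum = $4,800.
Rounded total matches; no reconciliation needed.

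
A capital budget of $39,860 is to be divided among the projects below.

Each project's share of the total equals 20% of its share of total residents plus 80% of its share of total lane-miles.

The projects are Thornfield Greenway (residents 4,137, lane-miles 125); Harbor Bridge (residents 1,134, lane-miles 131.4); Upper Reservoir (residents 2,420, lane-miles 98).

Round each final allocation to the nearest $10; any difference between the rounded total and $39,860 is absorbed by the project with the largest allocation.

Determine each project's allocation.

Residents total 7,691; lane-miles total 354.4.
Composite weights (20% residents + 80% lane-miles): Thornfield Greenway 0.3897; Harbor Bridge 0.3261; Upper Reservoir 0.2841.
Proportional shares: Thornfield Greenway 15,535.33; Harbor Bridge 12,998.47; Upper Reservoir 11,326.21.
At nearest $10: Thornfield Greenway $15,540; Harbor Bridge $13,000; Upper Reservoir $11,330. Sum = $39,870.
Difference $39,860 − $39,870 = −$10 applied to largest allocation (Thornfield Greenway): Thornfield Greenway becomes $15,530.

Thornfield Greenway: $15,530 | Harbor Bridge: $13,000 | Upper Reservoir: $11,330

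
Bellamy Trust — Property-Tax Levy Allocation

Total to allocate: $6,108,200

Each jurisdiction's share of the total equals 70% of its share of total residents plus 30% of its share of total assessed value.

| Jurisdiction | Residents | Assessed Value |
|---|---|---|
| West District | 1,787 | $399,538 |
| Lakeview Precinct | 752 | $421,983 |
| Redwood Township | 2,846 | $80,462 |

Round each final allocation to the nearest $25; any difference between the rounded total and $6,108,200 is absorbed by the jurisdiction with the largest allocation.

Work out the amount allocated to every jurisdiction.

Totals — residents 5,385, assessed value 901,983.
Blended shares (70% residents + 30% assessed value): West District 0.3652; Lakeview Precinct 0.2381; Redwood Township 0.3967.
Pro-rata amounts: West District 2,230,592.16; Lakeview Precinct 1,454,391.59; Redwood Township 2,423,216.25.
At nearest $25: West District $2,230,600; Lakeview Precinct $1,454,400; Redwood Township $2,423,225. Sum = $6,108,225.
Difference $6,108,200 − $6,108,225 = −$25 applied to largest allocation (Redwood Township): Redwood Township becomes $2,423,200.

West District: $2,230,600 · Lakeview Precinct: $1,454,400 · Redwood Township: $2,423,200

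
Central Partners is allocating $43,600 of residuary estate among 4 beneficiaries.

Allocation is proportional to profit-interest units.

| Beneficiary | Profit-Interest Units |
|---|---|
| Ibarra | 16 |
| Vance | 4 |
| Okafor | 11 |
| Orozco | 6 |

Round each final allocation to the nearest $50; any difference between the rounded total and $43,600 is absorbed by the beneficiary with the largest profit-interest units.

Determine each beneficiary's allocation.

Ibarra: $18,900 · Vance: $4,700 · Okafor: $12,950 · Orozco: $7,050

Sum of profit-interest units: 37.
Raw shares: Ibarra 16/37 × $43,600 = 18,854.05; Vance 4/37 × $43,600 = 4,713.51; Okafor 11/37 × $43,600 = 12,962.16; Orozco 6/37 × $43,600 = 7,070.27.
At nearest $50: Ibarra $18,850; Vance $4,700; Okafor $12,950; Orozco $7,050. Sum = $43,550.
Difference $43,600 − $43,550 = +$50 applied to largest profit-interest units (Ibarra): Ibarra becomes $18,900.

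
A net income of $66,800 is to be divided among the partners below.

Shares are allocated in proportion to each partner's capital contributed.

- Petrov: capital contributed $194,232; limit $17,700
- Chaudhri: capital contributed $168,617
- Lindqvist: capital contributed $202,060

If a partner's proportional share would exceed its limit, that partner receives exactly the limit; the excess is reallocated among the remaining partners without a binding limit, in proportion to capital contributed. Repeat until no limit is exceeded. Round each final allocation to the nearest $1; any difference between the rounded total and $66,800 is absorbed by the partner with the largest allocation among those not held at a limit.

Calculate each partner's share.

Petrov: $17,700; Chaudhri: $22,335; Lindqvist: $26,765

Sum of capital contributed: 564,909.
Unconstrained shares: Petrov 22,967.77; Chaudhri 19,938.81; Lindqvist 23,893.42.
Capped: Petrov ($17,700); remaining pool $49,100 reallocated over remaining capital contributed 370,677.
Redistributed shares: Chaudhri 22,335.06 → $22,335; Lindqvist 26,764.94 → $26,765.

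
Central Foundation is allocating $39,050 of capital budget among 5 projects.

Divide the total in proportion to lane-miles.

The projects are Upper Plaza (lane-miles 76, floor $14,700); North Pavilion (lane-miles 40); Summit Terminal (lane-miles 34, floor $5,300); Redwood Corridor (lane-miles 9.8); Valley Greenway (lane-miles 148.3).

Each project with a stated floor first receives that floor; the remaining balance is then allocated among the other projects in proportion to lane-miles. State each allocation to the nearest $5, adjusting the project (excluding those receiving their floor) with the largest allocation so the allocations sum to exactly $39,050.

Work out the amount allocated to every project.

Upper Plaza: $14,700; North Pavilion: $3,845; Summit Terminal: $5,300; Redwood Corridor: $940; Valley Greenway: $14,265

Fund the minimums — Upper Plaza $14,700; Summit Terminal $5,300. Balance $19,050.
Balance split over remaining lane-miles 198.1: North Pavilion 3,846.54 → $3,845; Redwood Corridor 942.40 → $940; Valley Greenway 14,261.06 → $14,260.
Rounding difference +$5 applied to Valley Greenway → $14,265.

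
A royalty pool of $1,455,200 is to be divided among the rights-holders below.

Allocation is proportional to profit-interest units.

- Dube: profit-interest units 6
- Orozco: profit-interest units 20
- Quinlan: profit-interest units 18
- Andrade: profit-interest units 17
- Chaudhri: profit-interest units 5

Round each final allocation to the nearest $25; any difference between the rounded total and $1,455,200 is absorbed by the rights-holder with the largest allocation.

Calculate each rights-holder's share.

Dube: $132,300 | Orozco: $440,950 | Quinlan: $396,875 | Andrade: $374,825 | Chaudhri: $110,250

Combined profit-interest units = 66.
Proportional shares: Dube 6/66 × $1,455,200 = 132,290.91; Orozco 20/66 × $1,455,200 = 440,969.70; Quinlan 18/66 × $1,455,200 = 396,872.73; Andrade 17/66 × $1,455,200 = 374,824.24; Chaudhri 5/66 × $1,455,200 = 110,242.42.
At nearest $25: Dube $132,300; Orozco $440,975; Quinlan $396,875; Andrade $374,825; Chaudhri $110,250. Sum = $1,455,225.
Difference $1,455,200 − $1,455,225 = −$25 applied to largest allocation (Orozco): Orozco becomes $440,950.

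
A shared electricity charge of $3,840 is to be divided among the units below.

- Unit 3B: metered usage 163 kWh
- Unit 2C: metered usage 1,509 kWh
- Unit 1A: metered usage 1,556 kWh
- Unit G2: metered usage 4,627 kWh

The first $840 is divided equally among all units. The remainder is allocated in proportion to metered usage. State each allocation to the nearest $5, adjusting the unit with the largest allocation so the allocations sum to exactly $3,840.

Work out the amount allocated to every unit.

Unit 3B: $270; Unit 2C: $785; Unit 1A: $805; Unit G2: $1,980

Equal tier: $840 ÷ 4 = $210 apiece.
Remainder $3,000 by metered usage (total 7,855): Unit 3B 62.25 → $60; Unit 2C 576.32 → $575; Unit 1A 594.27 → $595; Unit G2 1,767.15 → $1,765.
Rounding difference +$5 on remainder applied to Unit G2.
Totals: Unit 3B $210 + $60 = $270; Unit 2C $210 + $575 = $785; Unit 1A $210 + $595 = $805; Unit G2 $210 + $1,770 = $1,980.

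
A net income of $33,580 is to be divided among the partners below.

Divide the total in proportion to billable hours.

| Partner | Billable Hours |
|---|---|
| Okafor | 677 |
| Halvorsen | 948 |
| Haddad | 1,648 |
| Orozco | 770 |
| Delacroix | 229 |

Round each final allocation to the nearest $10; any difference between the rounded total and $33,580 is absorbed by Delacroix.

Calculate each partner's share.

Okafor: $5,320; Halvorsen: $7,450; Haddad: $12,950; Orozco: $6,050; Delacroix: $1,810

Combined billable hours = 4,272.
Raw shares: Okafor 677/4,272 × $33,580 = 5,321.55; Halvorsen 948/4,272 × $33,580 = 7,451.74; Haddad 1,648/4,272 × $33,580 = 12,954.08; Orozco 770/4,272 × $33,580 = 6,052.57; Delacroix 229/4,272 × $33,580 = 1,800.05.
Rounded to nearest $10: Okafor $5,320; Halvorsen $7,450; Haddad $12,950; Orozco $6,050; Delacroix $1,800. Sum = $33,570.
Difference $33,580 − $33,570 = +$10 applied to Delacroix: Delacroix becomes $1,810.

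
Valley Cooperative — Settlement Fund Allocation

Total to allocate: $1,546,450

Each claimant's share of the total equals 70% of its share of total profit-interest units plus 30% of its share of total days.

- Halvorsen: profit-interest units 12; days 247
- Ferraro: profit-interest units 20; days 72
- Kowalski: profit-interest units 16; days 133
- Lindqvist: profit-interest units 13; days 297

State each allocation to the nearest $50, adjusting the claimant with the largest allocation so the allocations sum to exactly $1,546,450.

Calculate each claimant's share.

Profit-interest units total 61; days total 749.
Composite weights (70% profit-interest units + 30% days): Halvorsen 0.2366; Ferraro 0.2583; Kowalski 0.2369; Lindqvist 0.2681.
Proportional shares: Halvorsen 365,947.02; Ferraro 399,520.17; Kowalski 366,319.34; Lindqvist 414,663.46.
At nearest $50: Halvorsen $365,950; Ferraro $399,500; Kowalski $366,300; Lindqvist $414,650. Sum = $1,546,400.
Difference $1,546,450 − $1,546,400 = +$50 applied to largest allocation (Lindqvist): Lindqvist becomes $414,700.

Halvorsen: $365,950 · Ferraro: $399,500 · Kowalski: $366,300 · Lindqvist: $414,700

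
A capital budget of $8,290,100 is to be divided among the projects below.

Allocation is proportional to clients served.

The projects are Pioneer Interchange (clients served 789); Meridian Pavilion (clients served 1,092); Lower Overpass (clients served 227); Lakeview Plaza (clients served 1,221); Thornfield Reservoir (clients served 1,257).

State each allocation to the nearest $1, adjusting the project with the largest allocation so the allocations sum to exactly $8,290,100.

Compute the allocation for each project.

Pioneer Interchange: $1,426,273 | Meridian Pavilion: $1,974,005 | Lower Overpass: $410,347 | Lakeview Plaza: $2,207,198 | Thornfield Reservoir: $2,272,277

Total clients served = 4,586.
Proportional shares: Pioneer Interchange 789/4,586 × $8,290,100 = 1,426,273.20; Meridian Pavilion 1,092/4,586 × $8,290,100 = 1,974,005.49; Lower Overpass 227/4,586 × $8,290,100 = 410,347.30; Lakeview Plaza 1,221/4,586 × $8,290,100 = 2,207,198.45; Thornfield Reservoir 1,257/4,586 × $8,290,100 = 2,272,275.56.
After rounding ($1): Pioneer Interchange $1,426,273; Meridian Pavilion $1,974,005; Lower Overpass $410,347; Lakeview Plaza $2,207,198; Thornfield Reservoir $2,272,276. Sum = $8,290,099.
Difference $8,290,100 − $8,290,099 = +$1 applied to largest allocation (Thornfield Reservoir): Thornfield Reservoir becomes $2,272,277.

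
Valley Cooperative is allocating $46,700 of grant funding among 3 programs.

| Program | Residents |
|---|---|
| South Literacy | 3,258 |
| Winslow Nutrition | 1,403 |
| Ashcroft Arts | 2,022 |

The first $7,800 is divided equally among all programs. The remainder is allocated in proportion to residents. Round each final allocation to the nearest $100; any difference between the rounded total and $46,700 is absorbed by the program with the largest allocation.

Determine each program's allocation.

First tranche $7,800 split equally: $2,600 each.
Remainder $38,900 by residents (total 6,683): South Literacy 18,963.97 → $19,000; Winslow Nutrition 8,166.50 → $8,200; Ashcroft Arts 11,769.53 → $11,800.
Rounding difference −$100 on remainder applied to South Literacy.
Totals: South Literacy $2,600 + $18,900 = $21,500; Winslow Nutrition $2,600 + $8,200 = $10,800; Ashcroft Arts $2,600 + $11,800 = $14,400.

South Literacy: $21,500 · Winslow Nutrition: $10,800 · Ashcroft Arts: $14,400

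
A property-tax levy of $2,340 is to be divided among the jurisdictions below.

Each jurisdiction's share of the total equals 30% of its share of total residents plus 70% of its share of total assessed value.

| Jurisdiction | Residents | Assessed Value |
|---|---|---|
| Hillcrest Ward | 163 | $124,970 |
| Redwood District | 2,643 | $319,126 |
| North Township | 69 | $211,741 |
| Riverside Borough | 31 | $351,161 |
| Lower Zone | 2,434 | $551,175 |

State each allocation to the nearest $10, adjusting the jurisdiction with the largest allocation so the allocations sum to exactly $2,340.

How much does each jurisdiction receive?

Hillcrest Ward: $150; Redwood District: $680; North Township: $230; Riverside Borough: $370; Lower Zone: $910

Totals — residents 5,340, assessed value 1,558,173.
Composite weights (30% residents + 70% assessed value): Hillcrest Ward 0.0653; Redwood District 0.2918; North Township 0.0990; Riverside Borough 0.1595; Lower Zone 0.3844.
Unrounded shares: Hillcrest Ward 152.80; Redwood District 682.93; North Township 231.66; Riverside Borough 373.23; Lower Zone 899.39.
Rounded to nearest $10: Hillcrest Ward $150; Redwood District $680; North Township $230; Riverside Borough $370; Lower Zone $900. Sum = $2,330.
Difference $2,340 − $2,330 = +$10 applied to largest allocation (Lower Zone): Lower Zone becomes $910.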